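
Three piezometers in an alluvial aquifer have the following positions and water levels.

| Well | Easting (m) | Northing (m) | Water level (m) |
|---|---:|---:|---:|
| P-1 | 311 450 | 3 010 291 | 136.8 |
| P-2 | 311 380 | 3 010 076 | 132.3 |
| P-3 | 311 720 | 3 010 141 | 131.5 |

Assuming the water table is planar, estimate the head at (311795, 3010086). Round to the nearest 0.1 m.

Differences from P-1: to P-2 (Δx, Δy, Δh) = (-70, -215, -4.5); to P-3 = (270, -150, -5.3).
Determinant of the coordinate differences = (-70)·(-150) − 270·(-215) = 68550.
∂h/∂x = [(-4.5)·(-150) − (-5.3)·(-215)] / 68550 = -0.006776
∂h/∂y = [(-70)·(-5.3) − 270·(-4.5)] / 68550 = +0.02314
h(311795, 3010086) = 136.8 + (-0.006776)·(345) + (+0.02314)·(-205) = 136.8 -2.338 -4.743 = 129.719 m.

129.7 m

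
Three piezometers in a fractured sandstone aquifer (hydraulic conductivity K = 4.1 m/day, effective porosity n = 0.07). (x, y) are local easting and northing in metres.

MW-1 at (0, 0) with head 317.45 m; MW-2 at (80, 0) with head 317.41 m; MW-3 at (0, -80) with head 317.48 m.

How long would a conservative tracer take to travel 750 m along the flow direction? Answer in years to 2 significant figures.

∂h/∂x = (317.41 − 317.45) / (80 − 0) = -0.0005000
∂h/∂y = (317.48 − 317.45) / (-80 − 0) = -0.0003750
|∇h| = √(-0.0005000² + -0.0003750²) = 0.000625
Seepage velocity v = K·i/n = 4.1 × 0.000625 / 0.07 = 0.03661 m/day.
t = 750 / 0.03661 = 2.049e+04 days = 56.1 years.

56 years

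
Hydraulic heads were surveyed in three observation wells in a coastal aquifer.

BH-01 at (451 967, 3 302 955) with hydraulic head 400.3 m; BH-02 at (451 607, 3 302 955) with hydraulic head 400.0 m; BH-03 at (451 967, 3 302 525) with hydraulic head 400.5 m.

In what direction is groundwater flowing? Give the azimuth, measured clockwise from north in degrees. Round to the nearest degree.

299°

∂h/∂x = (400.0 − 400.3) / (451607 − 451967) = +0.0008333
∂h/∂y = (400.5 − 400.3) / (3302525 − 3302955) = -0.0004651
Flow direction (−∇h) has components (-0.0008333 E, +0.0004651 N).
Azimuth = atan2(E, N) = atan2(-0.0008333, +0.0004651) = 299.2° ≈ 299°.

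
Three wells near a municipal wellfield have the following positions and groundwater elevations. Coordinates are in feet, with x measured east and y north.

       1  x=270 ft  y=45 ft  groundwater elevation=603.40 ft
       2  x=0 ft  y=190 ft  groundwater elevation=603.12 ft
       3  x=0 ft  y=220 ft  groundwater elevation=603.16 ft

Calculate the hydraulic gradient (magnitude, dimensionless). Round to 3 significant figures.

0.00220

With h = a·x + b·y + c and 1 as origin, the differences give:
  (-270)·a + 145·b = -0.28
  (-270)·a + 175·b = -0.24
Eliminate b (×175 and ×145, subtract): -8100·a = -14.200 → a = ∂h/∂x = +0.001753
Back-substitute: b = ∂h/∂y = +0.001333.
|∇h| = √(0.001753² + 0.001333²) = 0.002202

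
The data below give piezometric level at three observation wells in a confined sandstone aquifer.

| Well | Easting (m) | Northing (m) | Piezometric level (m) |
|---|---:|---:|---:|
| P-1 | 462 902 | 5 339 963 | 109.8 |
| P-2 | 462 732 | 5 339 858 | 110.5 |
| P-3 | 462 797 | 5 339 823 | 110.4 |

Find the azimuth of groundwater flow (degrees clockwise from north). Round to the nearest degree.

051°

Three-point gradient (reference P-1): Δ to P-2 = (-170, -105, +0.7), Δ to P-3 = (-105, -140, +0.6).
∂h/∂x = -0.002740, ∂h/∂y = -0.002231 (det = 12775).
Flow direction (−∇h) has components (+0.002740 E, +0.002231 N).
Azimuth = atan2(E, N) = atan2(+0.002740, +0.002231) = 50.8° ≈ 051°.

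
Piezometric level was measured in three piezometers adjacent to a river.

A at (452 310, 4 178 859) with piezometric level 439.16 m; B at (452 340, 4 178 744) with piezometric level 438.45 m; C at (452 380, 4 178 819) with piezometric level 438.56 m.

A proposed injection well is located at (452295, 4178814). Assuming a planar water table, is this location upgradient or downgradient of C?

upgradient

With h = a·x + b·y + c and A as origin, the differences give:
  30·a + (-115)·b = -0.71
  70·a + (-40)·b = -0.60
Eliminate b (×(-40) and ×(-115), subtract): 6850·a = -40.600 → a = ∂h/∂x = -0.005927
Back-substitute: b = ∂h/∂y = +0.004628.
Head at (452295, 4178814) = 439.16 + (-0.005927)·(-15) + (+0.004628)·(-45) = 439.04 m.
That is higher than the 438.56 m at C, so the point is upgradient.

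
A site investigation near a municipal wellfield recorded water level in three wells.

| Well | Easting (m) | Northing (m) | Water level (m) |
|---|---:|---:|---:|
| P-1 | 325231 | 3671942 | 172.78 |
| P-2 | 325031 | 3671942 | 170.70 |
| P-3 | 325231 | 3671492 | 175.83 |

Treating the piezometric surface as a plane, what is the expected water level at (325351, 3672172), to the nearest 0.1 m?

∂h/∂x = (170.70 − 172.78) / (325031 − 325231) = +0.01040
∂h/∂y = (175.83 − 172.78) / (3671492 − 3671942) = -0.006778
h(325351, 3672172) = 172.78 + (+0.01040)·(120) + (-0.006778)·(230) = 172.78 +1.248 -1.559 = 172.469 m.

172.5 m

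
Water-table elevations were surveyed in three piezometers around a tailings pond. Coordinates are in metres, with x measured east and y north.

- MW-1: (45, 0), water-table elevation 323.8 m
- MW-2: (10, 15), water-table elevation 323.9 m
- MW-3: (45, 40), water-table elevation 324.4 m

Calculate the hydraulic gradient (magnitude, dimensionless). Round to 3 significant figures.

Taking MW-1 as reference: MW-2−MW-1 = (-35, 15, +0.1); MW-3−MW-1 = (0, 40, +0.6).
Solve a·Δx + b·Δy = Δh: det = (-35)·40 − 0·15 = -1400.
∂h/∂x = [(+0.1)·40 − (+0.6)·15] / -1400 = +0.003571
∂h/∂y = [(-35)·(+0.6) − 0·(+0.1)] / -1400 = +0.01500
|∇h| = √(0.003571² + 0.01500²) = 0.01542

0.0154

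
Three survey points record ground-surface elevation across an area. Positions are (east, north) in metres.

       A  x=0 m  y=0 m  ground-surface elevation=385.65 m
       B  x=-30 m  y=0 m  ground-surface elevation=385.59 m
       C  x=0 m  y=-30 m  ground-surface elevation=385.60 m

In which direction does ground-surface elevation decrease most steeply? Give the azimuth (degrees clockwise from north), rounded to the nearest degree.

230°

∂z/∂x = (385.59 − 385.65) / (-30 − 0) = +0.002000
∂z/∂y = (385.60 − 385.65) / (-30 − 0) = +0.001667
Steepest decrease is along −∇f: components (-0.002000 E, -0.001667 N).
Azimuth = atan2(-0.002000, -0.001667) = 230.2° ≈ 230°.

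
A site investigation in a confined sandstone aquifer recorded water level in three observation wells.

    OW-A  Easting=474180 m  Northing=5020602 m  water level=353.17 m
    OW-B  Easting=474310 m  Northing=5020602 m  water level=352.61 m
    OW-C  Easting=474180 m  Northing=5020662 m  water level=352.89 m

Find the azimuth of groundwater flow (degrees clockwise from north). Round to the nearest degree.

∂h/∂x = (352.61 − 353.17) / (474310 − 474180) = -0.004308
∂h/∂y = (352.89 − 353.17) / (5020662 − 5020602) = -0.004667
Flow direction (−∇h) has components (+0.004308 E, +0.004667 N).
Azimuth = atan2(E, N) = atan2(+0.004308, +0.004667) = 42.7° ≈ 043°.

043°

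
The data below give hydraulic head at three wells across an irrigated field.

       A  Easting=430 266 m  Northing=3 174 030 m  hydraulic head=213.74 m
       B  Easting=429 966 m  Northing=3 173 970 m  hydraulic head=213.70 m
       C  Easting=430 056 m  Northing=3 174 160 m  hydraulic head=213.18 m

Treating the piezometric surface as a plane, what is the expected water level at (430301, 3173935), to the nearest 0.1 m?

With h = a·x + b·y + c and A as origin, the differences give:
  (-300)·a + (-60)·b = -0.04
  (-210)·a + 130·b = -0.56
Eliminate b (×130 and ×(-60), subtract): -51600·a = -38.800 → a = ∂h/∂x = +0.0007519
Back-substitute: b = ∂h/∂y = -0.003093.
h(430301, 3173935) = 213.74 + (+0.0007519)·(35) + (-0.003093)·(-95) = 213.74 +0.026 +0.294 = 214.060 m.

214.1 m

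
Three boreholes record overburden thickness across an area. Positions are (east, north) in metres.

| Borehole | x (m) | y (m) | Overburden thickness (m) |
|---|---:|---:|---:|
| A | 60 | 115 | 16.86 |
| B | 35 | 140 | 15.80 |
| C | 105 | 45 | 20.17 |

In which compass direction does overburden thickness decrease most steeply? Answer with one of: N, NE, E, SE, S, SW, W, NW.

Differences from A: to B (Δx, Δy, Δh) = (-25, 25, -1.06); to C = (45, -70, +3.31).
Solve a·Δx + b·Δy = Δd: det = (-25)·(-70) − 45·25 = 625.
∂d/∂x = [(-1.06)·(-70) − (+3.31)·25] / 625 = -0.01368
∂d/∂y = [(-25)·(+3.31) − 45·(-1.06)] / 625 = -0.05608
Steepest decrease is along −∇f = (+0.01368 E, +0.05608 N) → north.

N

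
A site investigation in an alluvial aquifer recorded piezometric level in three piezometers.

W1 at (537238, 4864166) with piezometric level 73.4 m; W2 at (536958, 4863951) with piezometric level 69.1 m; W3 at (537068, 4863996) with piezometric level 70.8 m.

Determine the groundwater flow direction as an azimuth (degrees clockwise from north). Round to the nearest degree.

271°

With h = a·x + b·y + c and W1 as origin, the differences give:
  (-280)·a + (-215)·b = -4.3
  (-170)·a + (-170)·b = -2.6
Eliminate b (×(-170) and ×(-215), subtract): 11050·a = 172.00 → a = ∂h/∂x = +0.01557
Back-substitute: b = ∂h/∂y = -0.0002715.
Flow direction (−∇h) has components (-0.01557 E, +0.0002715 N).
Azimuth = atan2(E, N) = atan2(-0.01557, +0.0002715) = 271.0° ≈ 271°.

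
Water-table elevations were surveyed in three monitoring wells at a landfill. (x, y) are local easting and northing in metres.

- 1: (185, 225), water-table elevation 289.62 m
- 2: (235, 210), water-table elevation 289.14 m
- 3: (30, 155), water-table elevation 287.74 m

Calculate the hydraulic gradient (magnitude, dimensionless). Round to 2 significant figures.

0.029

With h = a·x + b·y + c and 1 as origin, the differences give:
  50·a + (-15)·b = -0.48
  (-155)·a + (-70)·b = -1.88
Eliminate b (×(-70) and ×(-15), subtract): -5825·a = 5.400 → a = ∂h/∂x = -0.0009270
Back-substitute: b = ∂h/∂y = +0.02891.
|∇h| = √(-0.0009270² + 0.02891²) = 0.02892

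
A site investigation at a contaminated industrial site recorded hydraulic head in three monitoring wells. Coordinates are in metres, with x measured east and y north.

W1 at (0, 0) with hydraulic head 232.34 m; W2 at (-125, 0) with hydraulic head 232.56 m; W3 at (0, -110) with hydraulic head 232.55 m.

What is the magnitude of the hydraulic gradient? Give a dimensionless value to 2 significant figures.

0.0026

∂h/∂x = (232.56 − 232.34) / (-125 − 0) = -0.001760
∂h/∂y = (232.55 − 232.34) / (-110 − 0) = -0.001909
|∇h| = √(-0.001760² + -0.001909²) = 0.002597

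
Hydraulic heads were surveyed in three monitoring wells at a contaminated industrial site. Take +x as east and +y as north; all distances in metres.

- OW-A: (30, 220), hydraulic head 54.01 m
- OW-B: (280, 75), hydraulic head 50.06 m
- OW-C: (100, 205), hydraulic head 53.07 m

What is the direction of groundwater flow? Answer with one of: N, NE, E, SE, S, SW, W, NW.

SE

Differences from OW-A: to OW-B (Δx, Δy, Δh) = (250, -145, -3.95); to OW-C = (70, -15, -0.94).
Determinant of the coordinate differences = 250·(-15) − 70·(-145) = 6400.
∂h/∂x = [(-3.95)·(-15) − (-0.94)·(-145)] / 6400 = -0.01204
∂h/∂y = [250·(-0.94) − 70·(-3.95)] / 6400 = +0.006484
Flow = −∇h = (+0.01204 east, -0.006484 north), which points southeast.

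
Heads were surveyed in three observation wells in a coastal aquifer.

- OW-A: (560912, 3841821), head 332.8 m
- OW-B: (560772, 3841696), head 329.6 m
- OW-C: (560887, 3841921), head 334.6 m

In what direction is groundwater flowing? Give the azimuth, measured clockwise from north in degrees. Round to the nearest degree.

196°

With h = a·x + b·y + c and OW-A as origin, the differences give:
  (-140)·a + (-125)·b = -3.2
  (-25)·a + 100·b = +1.8
Eliminate b (×100 and ×(-125), subtract): -17125·a = -95.00 → a = ∂h/∂x = +0.005547
Back-substitute: b = ∂h/∂y = +0.01939.
Flow direction (−∇h) has components (-0.005547 E, -0.01939 N).
Azimuth = atan2(E, N) = atan2(-0.005547, -0.01939) = 196.0° ≈ 196°.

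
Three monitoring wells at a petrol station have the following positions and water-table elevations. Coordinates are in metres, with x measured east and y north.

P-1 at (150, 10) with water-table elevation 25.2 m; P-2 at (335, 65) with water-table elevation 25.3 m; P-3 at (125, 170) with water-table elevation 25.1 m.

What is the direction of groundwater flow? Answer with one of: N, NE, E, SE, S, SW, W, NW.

NW

With h = a·x + b·y + c and P-1 as origin, the differences give:
  185·a + 55·b = +0.1
  (-25)·a + 160·b = -0.1
Eliminate b (×160 and ×55, subtract): 30975·a = 21.50 → a = ∂h/∂x = +0.0006941
Back-substitute: b = ∂h/∂y = -0.0005165.
Flow = −∇h = (-0.0006941 east, +0.0005165 north), which points northwest.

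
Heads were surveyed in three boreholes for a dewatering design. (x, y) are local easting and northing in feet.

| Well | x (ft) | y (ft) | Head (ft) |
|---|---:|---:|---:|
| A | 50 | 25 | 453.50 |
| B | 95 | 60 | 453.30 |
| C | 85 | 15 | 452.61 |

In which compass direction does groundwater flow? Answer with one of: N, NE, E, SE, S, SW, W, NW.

Differences from A: to B (Δx, Δy, Δh) = (45, 35, -0.20); to C = (35, -10, -0.89).
Solve a·Δx + b·Δy = Δh: det = 45·(-10) − 35·35 = -1675.
∂h/∂x = [(-0.20)·(-10) − (-0.89)·35] / -1675 = -0.01979
∂h/∂y = [45·(-0.89) − 35·(-0.20)] / -1675 = +0.01973
Flow = −∇h = (+0.01979 east, -0.01973 north), which points southeast.

SE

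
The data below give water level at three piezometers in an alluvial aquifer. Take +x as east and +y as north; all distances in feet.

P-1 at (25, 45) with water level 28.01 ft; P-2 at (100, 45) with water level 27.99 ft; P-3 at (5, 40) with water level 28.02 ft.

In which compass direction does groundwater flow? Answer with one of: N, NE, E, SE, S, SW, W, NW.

With h = a·x + b·y + c and P-1 as origin, the differences give:
  75·a + 0·b = -0.02
  (-20)·a + (-5)·b = +0.01
Eliminate b (×(-5) and ×0, subtract): -375·a = 0.100 → a = ∂h/∂x = -0.0002667
Back-substitute: b = ∂h/∂y = -0.0009333.
Flow = −∇h = (+0.0002667 east, +0.0009333 north), which points north.

N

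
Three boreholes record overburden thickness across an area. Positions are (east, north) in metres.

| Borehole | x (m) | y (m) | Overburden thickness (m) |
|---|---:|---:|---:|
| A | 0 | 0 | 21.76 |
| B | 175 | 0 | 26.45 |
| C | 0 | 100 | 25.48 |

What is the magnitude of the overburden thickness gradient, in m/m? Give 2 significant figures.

∂d/∂x = (26.45 − 21.76) / (175 − 0) = +0.02680
∂d/∂y = (25.48 − 21.76) / (100 − 0) = +0.03720
|∇f| = √(0.02680² + 0.03720²) = 0.04585 m/m

0.046 m/m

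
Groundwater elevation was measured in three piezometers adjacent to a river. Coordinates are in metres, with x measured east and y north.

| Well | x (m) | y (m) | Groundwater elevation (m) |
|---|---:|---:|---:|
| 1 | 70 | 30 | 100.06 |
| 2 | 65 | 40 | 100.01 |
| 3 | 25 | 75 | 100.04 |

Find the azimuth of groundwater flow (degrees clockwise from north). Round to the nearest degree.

Differences from 1: to 2 (Δx, Δy, Δh) = (-5, 10, -0.05); to 3 = (-45, 45, -0.02).
Determinant of the coordinate differences = (-5)·45 − (-45)·10 = 225.
∂h/∂x = [(-0.05)·45 − (-0.02)·10] / 225 = -0.009111
∂h/∂y = [(-5)·(-0.02) − (-45)·(-0.05)] / 225 = -0.009556
Flow direction (−∇h) has components (+0.009111 E, +0.009556 N).
Azimuth = atan2(E, N) = atan2(+0.009111, +0.009556) = 43.6° ≈ 044°.

044°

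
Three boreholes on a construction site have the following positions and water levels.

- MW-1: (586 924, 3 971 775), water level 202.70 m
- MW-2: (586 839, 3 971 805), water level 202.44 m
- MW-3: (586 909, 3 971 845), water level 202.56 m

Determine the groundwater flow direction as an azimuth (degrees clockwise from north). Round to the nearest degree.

Taking MW-1 as reference: MW-2−MW-1 = (-85, 30, -0.26); MW-3−MW-1 = (-15, 70, -0.14).
Determinant of the coordinate differences = (-85)·70 − (-15)·30 = -5500.
∂h/∂x = [(-0.26)·70 − (-0.14)·30] / -5500 = +0.002545
∂h/∂y = [(-85)·(-0.14) − (-15)·(-0.26)] / -5500 = -0.001455
Flow direction (−∇h) has components (-0.002545 E, +0.001455 N).
Azimuth = atan2(E, N) = atan2(-0.002545, +0.001455) = 299.7° ≈ 300°.

300°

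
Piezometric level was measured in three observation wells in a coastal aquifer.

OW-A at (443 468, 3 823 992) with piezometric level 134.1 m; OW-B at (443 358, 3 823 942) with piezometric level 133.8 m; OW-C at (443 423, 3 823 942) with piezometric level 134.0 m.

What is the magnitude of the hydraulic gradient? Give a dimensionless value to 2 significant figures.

Taking OW-A as reference: OW-B−OW-A = (-110, -50, -0.3); OW-C−OW-A = (-45, -50, -0.1).
Solve a·Δx + b·Δy = Δh: det = (-110)·(-50) − (-45)·(-50) = 3250.
∂h/∂x = [(-0.3)·(-50) − (-0.1)·(-50)] / 3250 = +0.003077
∂h/∂y = [(-110)·(-0.1) − (-45)·(-0.3)] / 3250 = -0.0007692
|∇h| = √(0.003077² + -0.0007692²) = 0.003172

0.0032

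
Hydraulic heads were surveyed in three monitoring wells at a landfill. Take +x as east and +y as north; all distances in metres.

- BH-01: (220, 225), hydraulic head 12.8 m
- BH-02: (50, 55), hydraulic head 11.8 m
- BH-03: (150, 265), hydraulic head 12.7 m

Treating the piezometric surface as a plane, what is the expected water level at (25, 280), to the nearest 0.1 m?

Taking BH-01 as reference: BH-02−BH-01 = (-170, -170, -1.0); BH-03−BH-01 = (-70, 40, -0.1).
Solve a·Δx + b·Δy = Δh: det = (-170)·40 − (-70)·(-170) = -18700.
∂h/∂x = [(-1.0)·40 − (-0.1)·(-170)] / -18700 = +0.003048
∂h/∂y = [(-170)·(-0.1) − (-70)·(-1.0)] / -18700 = +0.002834
h(25, 280) = 12.8 + (+0.003048)·(-195) + (+0.002834)·(55) = 12.8 -0.594 +0.156 = 12.361 m.

12.4 m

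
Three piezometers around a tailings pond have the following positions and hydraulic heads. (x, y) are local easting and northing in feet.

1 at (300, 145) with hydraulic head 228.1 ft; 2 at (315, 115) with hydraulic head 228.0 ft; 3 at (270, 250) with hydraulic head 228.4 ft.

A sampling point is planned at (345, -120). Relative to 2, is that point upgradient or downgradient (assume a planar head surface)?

downgradient

Taking 1 as reference: 2−1 = (15, -30, -0.1); 3−1 = (-30, 105, +0.3).
Determinant of the coordinate differences = 15·105 − (-30)·(-30) = 675.
∂h/∂x = [(-0.1)·105 − (+0.3)·(-30)] / 675 = -0.002222
∂h/∂y = [15·(+0.3) − (-30)·(-0.1)] / 675 = +0.002222
Head at (345, -120) = 228.1 + (-0.002222)·(45) + (+0.002222)·(-265) = 227.41 ft.
That is lower than the 228.0 ft at 2, so the point is downgradient.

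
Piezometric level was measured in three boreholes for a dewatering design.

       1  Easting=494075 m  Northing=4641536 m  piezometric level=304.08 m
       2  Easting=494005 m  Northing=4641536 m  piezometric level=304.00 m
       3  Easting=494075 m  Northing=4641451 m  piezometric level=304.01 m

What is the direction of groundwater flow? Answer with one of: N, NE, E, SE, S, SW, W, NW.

SW

∂h/∂x = (304.00 − 304.08) / (494005 − 494075) = +0.001143
∂h/∂y = (304.01 − 304.08) / (4641451 − 4641536) = +0.0008235
Flow = −∇h = (-0.001143 east, -0.0008235 north), which points southwest.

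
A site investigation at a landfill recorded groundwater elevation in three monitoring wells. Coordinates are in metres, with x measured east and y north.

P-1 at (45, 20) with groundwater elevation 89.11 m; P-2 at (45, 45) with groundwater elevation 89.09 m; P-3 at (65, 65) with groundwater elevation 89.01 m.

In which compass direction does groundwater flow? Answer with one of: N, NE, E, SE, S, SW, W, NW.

E

With h = a·x + b·y + c and P-1 as origin, the differences give:
  0·a + 25·b = -0.02
  20·a + 45·b = -0.10
Eliminate b (×45 and ×25, subtract): -500·a = 1.600 → a = ∂h/∂x = -0.003200
Back-substitute: b = ∂h/∂y = -0.0008000.
Flow = −∇h = (+0.003200 east, +0.0008000 north), which points east.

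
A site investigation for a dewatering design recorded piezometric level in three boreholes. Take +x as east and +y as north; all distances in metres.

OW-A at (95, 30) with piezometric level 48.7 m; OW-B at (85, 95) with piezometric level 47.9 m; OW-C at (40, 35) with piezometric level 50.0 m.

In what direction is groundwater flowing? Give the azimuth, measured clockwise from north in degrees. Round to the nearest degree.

Differences from OW-A: to OW-B (Δx, Δy, Δh) = (-10, 65, -0.8); to OW-C = (-55, 5, +1.3).
Determinant of the coordinate differences = (-10)·5 − (-55)·65 = 3525.
∂h/∂x = [(-0.8)·5 − (+1.3)·65] / 3525 = -0.02511
∂h/∂y = [(-10)·(+1.3) − (-55)·(-0.8)] / 3525 = -0.01617
Flow direction (−∇h) has components (+0.02511 E, +0.01617 N).
Azimuth = atan2(E, N) = atan2(+0.02511, +0.01617) = 57.2° ≈ 057°.

057°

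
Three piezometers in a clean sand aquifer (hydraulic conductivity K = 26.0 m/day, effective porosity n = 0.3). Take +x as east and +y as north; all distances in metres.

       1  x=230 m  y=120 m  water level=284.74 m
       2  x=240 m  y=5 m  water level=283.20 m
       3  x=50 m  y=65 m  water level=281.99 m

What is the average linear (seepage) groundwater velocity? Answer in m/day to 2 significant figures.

With h = a·x + b·y + c and 1 as origin, the differences give:
  10·a + (-115)·b = -1.54
  (-180)·a + (-55)·b = -2.75
Eliminate b (×(-55) and ×(-115), subtract): -21250·a = -231.550 → a = ∂h/∂x = +0.01090
Back-substitute: b = ∂h/∂y = +0.01434.
|∇h| = √(0.01090² + 0.01434²) = 0.01801
Seepage velocity v = K·i/n = 26.0 × 0.01801 / 0.3 = 1.561 m/day.

1.6 m/day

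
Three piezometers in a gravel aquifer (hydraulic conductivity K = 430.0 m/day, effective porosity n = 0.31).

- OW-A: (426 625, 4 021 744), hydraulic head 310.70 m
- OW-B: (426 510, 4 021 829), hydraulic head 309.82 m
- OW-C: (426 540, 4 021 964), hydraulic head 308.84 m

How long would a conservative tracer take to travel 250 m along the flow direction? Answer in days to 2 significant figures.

Three-point gradient (reference OW-A): Δ to OW-B = (-115, 85, -0.88), Δ to OW-C = (-85, 220, -1.86).
∂h/∂x = +0.001964, ∂h/∂y = -0.007696 (det = -18075).
|∇h| = √(0.001964² + -0.007696²) = 0.007943
Seepage velocity v = K·i/n = 430.0 × 0.007943 / 0.31 = 11.02 m/day.
t = 250 / 11.02 = 22.69 days.

23 days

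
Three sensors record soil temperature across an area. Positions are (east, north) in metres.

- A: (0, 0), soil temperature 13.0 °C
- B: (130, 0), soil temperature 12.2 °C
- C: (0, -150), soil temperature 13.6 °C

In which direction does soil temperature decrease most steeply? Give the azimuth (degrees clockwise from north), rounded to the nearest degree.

057°

∂T/∂x = (12.2 − 13.0) / (130 − 0) = -0.006154
∂T/∂y = (13.6 − 13.0) / (-150 − 0) = -0.004000
Steepest decrease is along −∇f: components (+0.006154 E, +0.004000 N).
Azimuth = atan2(+0.006154, +0.004000) = 57.0° ≈ 057°.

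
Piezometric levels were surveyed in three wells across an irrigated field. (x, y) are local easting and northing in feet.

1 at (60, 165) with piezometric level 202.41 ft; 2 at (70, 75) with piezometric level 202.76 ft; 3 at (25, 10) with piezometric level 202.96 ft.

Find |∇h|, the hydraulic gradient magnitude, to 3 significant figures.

Taking 1 as reference: 2−1 = (10, -90, +0.35); 3−1 = (-35, -155, +0.55).
Determinant of the coordinate differences = 10·(-155) − (-35)·(-90) = -4700.
∂h/∂x = [(+0.35)·(-155) − (+0.55)·(-90)] / -4700 = +0.001011
∂h/∂y = [10·(+0.55) − (-35)·(+0.35)] / -4700 = -0.003777
|∇h| = √(0.001011² + -0.003777²) = 0.00391

0.00391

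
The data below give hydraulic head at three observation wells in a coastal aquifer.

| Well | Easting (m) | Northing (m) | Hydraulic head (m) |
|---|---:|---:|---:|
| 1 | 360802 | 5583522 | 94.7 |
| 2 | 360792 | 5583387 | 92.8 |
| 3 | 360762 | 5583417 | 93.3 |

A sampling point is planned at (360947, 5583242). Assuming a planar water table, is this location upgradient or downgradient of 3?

With h = a·x + b·y + c and 1 as origin, the differences give:
  (-10)·a + (-135)·b = -1.9
  (-40)·a + (-105)·b = -1.4
Eliminate b (×(-105) and ×(-135), subtract): -4350·a = 10.50 → a = ∂h/∂x = -0.002414
Back-substitute: b = ∂h/∂y = +0.01425.
Head at (360947, 5583242) = 94.7 + (-0.002414)·(145) + (+0.01425)·(-280) = 90.36 m.
That is lower than the 93.3 m at 3, so the point is downgradient.

downgradient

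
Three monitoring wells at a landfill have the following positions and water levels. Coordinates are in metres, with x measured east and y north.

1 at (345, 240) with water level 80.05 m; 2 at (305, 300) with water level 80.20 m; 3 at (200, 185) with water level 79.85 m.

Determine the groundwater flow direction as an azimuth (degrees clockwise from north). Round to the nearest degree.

187°

Three-point gradient (reference 1): Δ to 2 = (-40, 60, +0.15), Δ to 3 = (-145, -55, -0.20).
∂h/∂x = +0.0003440, ∂h/∂y = +0.002729 (det = 10900).
Flow direction (−∇h) has components (-0.0003440 E, -0.002729 N).
Azimuth = atan2(E, N) = atan2(-0.0003440, -0.002729) = 187.2° ≈ 187°.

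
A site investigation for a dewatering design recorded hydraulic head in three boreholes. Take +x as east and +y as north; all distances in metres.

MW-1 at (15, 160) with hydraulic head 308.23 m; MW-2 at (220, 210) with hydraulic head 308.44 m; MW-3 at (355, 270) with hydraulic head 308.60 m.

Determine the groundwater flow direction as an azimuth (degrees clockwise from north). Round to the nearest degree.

With h = a·x + b·y + c and MW-1 as origin, the differences give:
  205·a + 50·b = +0.21
  340·a + 110·b = +0.37
Eliminate b (×110 and ×50, subtract): 5550·a = 4.600 → a = ∂h/∂x = +0.0008288
Back-substitute: b = ∂h/∂y = +0.0008018.
Flow direction (−∇h) has components (-0.0008288 E, -0.0008018 N).
Azimuth = atan2(E, N) = atan2(-0.0008288, -0.0008018) = 225.9° ≈ 226°.

226°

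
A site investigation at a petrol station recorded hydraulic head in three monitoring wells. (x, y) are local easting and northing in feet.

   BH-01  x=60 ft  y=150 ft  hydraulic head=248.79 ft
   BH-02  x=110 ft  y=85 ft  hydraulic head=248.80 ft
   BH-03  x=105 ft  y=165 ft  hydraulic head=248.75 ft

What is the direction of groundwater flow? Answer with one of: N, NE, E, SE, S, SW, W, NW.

With h = a·x + b·y + c and BH-01 as origin, the differences give:
  50·a + (-65)·b = +0.01
  45·a + 15·b = -0.04
Eliminate b (×15 and ×(-65), subtract): 3675·a = -2.450 → a = ∂h/∂x = -0.0006667
Back-substitute: b = ∂h/∂y = -0.0006667.
Flow = −∇h = (+0.0006667 east, +0.0006667 north), which points northeast.

NE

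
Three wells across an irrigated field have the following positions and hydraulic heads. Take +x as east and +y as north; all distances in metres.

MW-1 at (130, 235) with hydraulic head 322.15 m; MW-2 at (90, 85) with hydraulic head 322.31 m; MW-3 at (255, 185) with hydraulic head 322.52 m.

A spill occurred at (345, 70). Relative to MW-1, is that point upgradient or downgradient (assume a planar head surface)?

Three-point gradient (reference MW-1): Δ to MW-2 = (-40, -150, +0.16), Δ to MW-3 = (125, -50, +0.37).
∂h/∂x = +0.002289, ∂h/∂y = -0.001677 (det = 20750).
Head at (345, 70) = 322.15 + (+0.002289)·(215) + (-0.001677)·(-165) = 322.92 m.
That is higher than the 322.15 m at MW-1, so the point is upgradient.

upgradient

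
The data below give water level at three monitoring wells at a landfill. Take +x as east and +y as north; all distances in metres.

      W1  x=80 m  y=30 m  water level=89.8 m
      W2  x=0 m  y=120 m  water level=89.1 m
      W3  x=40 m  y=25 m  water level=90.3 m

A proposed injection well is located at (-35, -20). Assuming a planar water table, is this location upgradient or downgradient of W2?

With h = a·x + b·y + c and W1 as origin, the differences give:
  (-80)·a + 90·b = -0.7
  (-40)·a + (-5)·b = +0.5
Eliminate b (×(-5) and ×90, subtract): 4000·a = -41.50 → a = ∂h/∂x = -0.01037
Back-substitute: b = ∂h/∂y = -0.01700.
Head at (-35, -20) = 89.8 + (-0.01037)·(-115) + (-0.01700)·(-50) = 91.84 m.
That is higher than the 89.1 m at W2, so the point is upgradient.

upgradient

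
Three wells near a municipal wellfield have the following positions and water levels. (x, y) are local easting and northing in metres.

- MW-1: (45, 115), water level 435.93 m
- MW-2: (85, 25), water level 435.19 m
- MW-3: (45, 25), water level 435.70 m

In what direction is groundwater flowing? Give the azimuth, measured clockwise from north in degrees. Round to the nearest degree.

101°

Taking MW-1 as reference: MW-2−MW-1 = (40, -90, -0.74); MW-3−MW-1 = (0, -90, -0.23).
Determinant of the coordinate differences = 40·(-90) − 0·(-90) = -3600.
∂h/∂x = [(-0.74)·(-90) − (-0.23)·(-90)] / -3600 = -0.01275
∂h/∂y = [40·(-0.23) − 0·(-0.74)] / -3600 = +0.002556
Flow direction (−∇h) has components (+0.01275 E, -0.002556 N).
Azimuth = atan2(E, N) = atan2(+0.01275, -0.002556) = 101.3° ≈ 101°.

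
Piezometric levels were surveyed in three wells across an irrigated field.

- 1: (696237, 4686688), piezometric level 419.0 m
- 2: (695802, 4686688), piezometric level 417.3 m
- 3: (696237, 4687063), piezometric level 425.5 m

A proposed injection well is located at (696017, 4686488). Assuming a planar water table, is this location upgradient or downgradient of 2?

∂h/∂x = (417.3 − 419.0) / (695802 − 696237) = +0.003908
∂h/∂y = (425.5 − 419.0) / (4687063 − 4686688) = +0.01733
Head at (696017, 4686488) = 419.0 + (+0.003908)·(-220) + (+0.01733)·(-200) = 414.67 m.
That is lower than the 417.3 m at 2, so the point is downgradient.

downgradient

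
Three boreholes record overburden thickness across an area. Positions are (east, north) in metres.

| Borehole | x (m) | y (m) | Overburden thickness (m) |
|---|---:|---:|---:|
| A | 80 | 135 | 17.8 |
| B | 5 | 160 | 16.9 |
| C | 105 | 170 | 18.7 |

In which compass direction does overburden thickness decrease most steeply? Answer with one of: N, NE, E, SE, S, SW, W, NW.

SW

With d = a·x + b·y + c and A as origin, the differences give:
  (-75)·a + 25·b = -0.9
  25·a + 35·b = +0.9
Eliminate b (×35 and ×25, subtract): -3250·a = -54.00 → a = ∂d/∂x = +0.01662
Back-substitute: b = ∂d/∂y = +0.01385.
Steepest decrease is along −∇f = (-0.01662 E, -0.01385 N) → southwest.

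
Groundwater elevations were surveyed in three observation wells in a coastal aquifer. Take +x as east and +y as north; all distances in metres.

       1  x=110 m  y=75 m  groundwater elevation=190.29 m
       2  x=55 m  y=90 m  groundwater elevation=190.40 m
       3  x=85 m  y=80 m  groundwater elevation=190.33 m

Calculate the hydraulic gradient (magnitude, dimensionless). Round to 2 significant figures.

Differences from 1: to 2 (Δx, Δy, Δh) = (-55, 15, +0.11); to 3 = (-25, 5, +0.04).
Solve a·Δx + b·Δy = Δh: det = (-55)·5 − (-25)·15 = 100.
∂h/∂x = [(+0.11)·5 − (+0.04)·15] / 100 = -0.0005000
∂h/∂y = [(-55)·(+0.04) − (-25)·(+0.11)] / 100 = +0.005500
|∇h| = √(-0.0005000² + 0.005500²) = 0.005523

0.0055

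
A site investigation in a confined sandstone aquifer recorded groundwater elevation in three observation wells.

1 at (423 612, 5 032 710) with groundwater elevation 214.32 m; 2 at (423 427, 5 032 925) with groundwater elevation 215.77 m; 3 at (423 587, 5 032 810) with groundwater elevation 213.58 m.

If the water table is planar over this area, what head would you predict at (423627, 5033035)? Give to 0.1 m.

209.7 m

Taking 1 as reference: 2−1 = (-185, 215, +1.45); 3−1 = (-25, 100, -0.74).
Solve a·Δx + b·Δy = Δh: det = (-185)·100 − (-25)·215 = -13125.
∂h/∂x = [(+1.45)·100 − (-0.74)·215] / -13125 = -0.02317
∂h/∂y = [(-185)·(-0.74) − (-25)·(+1.45)] / -13125 = -0.01319
h(423627, 5033035) = 214.32 + (-0.02317)·(15) + (-0.01319)·(325) = 214.32 -0.348 -4.288 = 209.685 m.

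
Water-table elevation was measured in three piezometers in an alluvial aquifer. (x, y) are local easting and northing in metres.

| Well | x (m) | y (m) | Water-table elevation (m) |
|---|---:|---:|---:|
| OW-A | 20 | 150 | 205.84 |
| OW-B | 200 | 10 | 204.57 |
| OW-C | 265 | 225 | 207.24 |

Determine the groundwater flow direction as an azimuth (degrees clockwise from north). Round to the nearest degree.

190°

Taking OW-A as reference: OW-B−OW-A = (180, -140, -1.27); OW-C−OW-A = (245, 75, +1.40).
Determinant of the coordinate differences = 180·75 − 245·(-140) = 47800.
∂h/∂x = [(-1.27)·75 − (+1.40)·(-140)] / 47800 = +0.002108
∂h/∂y = [180·(+1.40) − 245·(-1.27)] / 47800 = +0.01178
Flow direction (−∇h) has components (-0.002108 E, -0.01178 N).
Azimuth = atan2(E, N) = atan2(-0.002108, -0.01178) = 190.1° ≈ 190°.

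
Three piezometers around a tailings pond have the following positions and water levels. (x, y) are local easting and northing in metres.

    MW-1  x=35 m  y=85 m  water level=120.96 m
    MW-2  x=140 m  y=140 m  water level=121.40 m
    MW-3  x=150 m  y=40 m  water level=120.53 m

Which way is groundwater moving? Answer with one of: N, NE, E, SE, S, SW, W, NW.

S

With h = a·x + b·y + c and MW-1 as origin, the differences give:
  105·a + 55·b = +0.44
  115·a + (-45)·b = -0.43
Eliminate b (×(-45) and ×55, subtract): -11050·a = 3.850 → a = ∂h/∂x = -0.0003484
Back-substitute: b = ∂h/∂y = +0.008665.
Flow = −∇h = (+0.0003484 east, -0.008665 north), which points south.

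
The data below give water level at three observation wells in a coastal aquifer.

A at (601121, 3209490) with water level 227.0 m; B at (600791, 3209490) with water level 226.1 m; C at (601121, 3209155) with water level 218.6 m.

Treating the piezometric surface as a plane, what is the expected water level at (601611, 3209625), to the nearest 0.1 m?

231.7 m

∂h/∂x = (226.1 − 227.0) / (600791 − 601121) = +0.002727
∂h/∂y = (218.6 − 227.0) / (3209155 − 3209490) = +0.02507
h(601611, 3209625) = 227.0 + (+0.002727)·(490) + (+0.02507)·(135) = 227.0 +1.336 +3.385 = 231.721 m.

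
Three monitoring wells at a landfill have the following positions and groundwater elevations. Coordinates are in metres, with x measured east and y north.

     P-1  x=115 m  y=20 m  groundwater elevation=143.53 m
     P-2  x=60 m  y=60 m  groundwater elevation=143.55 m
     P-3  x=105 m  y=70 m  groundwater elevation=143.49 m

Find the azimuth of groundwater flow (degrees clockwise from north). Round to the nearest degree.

With h = a·x + b·y + c and P-1 as origin, the differences give:
  (-55)·a + 40·b = +0.02
  (-10)·a + 50·b = -0.04
Eliminate b (×50 and ×40, subtract): -2350·a = 2.600 → a = ∂h/∂x = -0.001106
Back-substitute: b = ∂h/∂y = -0.001021.
Flow direction (−∇h) has components (+0.001106 E, +0.001021 N).
Azimuth = atan2(E, N) = atan2(+0.001106, +0.001021) = 47.3° ≈ 047°.

047°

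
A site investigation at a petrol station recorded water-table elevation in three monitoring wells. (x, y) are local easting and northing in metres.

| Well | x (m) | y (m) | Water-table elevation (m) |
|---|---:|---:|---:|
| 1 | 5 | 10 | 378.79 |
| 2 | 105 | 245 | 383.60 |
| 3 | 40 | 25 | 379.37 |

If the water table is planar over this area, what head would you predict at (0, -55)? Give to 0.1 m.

377.7 m

With h = a·x + b·y + c and 1 as origin, the differences give:
  100·a + 235·b = +4.81
  35·a + 15·b = +0.58
Eliminate b (×15 and ×235, subtract): -6725·a = -64.150 → a = ∂h/∂x = +0.009539
Back-substitute: b = ∂h/∂y = +0.01641.
h(0, -55) = 378.79 + (+0.009539)·(-5) + (+0.01641)·(-65) = 378.79 -0.048 -1.067 = 377.676 m.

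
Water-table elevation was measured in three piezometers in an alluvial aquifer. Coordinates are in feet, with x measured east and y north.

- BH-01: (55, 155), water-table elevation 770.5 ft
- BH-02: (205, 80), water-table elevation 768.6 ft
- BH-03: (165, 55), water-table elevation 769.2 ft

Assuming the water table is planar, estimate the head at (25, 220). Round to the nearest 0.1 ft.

With h = a·x + b·y + c and BH-01 as origin, the differences give:
  150·a + (-75)·b = -1.9
  110·a + (-100)·b = -1.3
Eliminate b (×(-100) and ×(-75), subtract): -6750·a = 92.50 → a = ∂h/∂x = -0.01370
Back-substitute: b = ∂h/∂y = -0.002074.
h(25, 220) = 770.5 + (-0.01370)·(-30) + (-0.002074)·(65) = 770.5 +0.411 -0.135 = 770.776 ft.

770.8 ft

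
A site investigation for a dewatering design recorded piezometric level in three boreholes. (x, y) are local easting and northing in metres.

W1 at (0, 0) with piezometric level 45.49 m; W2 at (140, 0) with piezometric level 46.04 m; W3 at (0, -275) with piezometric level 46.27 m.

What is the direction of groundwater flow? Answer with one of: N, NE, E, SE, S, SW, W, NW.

NW

∂h/∂x = (46.04 − 45.49) / (140 − 0) = +0.003929
∂h/∂y = (46.27 − 45.49) / (-275 − 0) = -0.002836
Flow = −∇h = (-0.003929 east, +0.002836 north), which points northwest.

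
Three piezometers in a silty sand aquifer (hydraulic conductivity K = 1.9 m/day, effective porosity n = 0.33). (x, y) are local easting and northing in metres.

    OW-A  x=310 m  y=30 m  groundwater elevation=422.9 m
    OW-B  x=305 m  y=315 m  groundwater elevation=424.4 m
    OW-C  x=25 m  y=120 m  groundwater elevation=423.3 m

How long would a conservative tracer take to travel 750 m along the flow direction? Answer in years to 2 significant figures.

68 years

With h = a·x + b·y + c and OW-A as origin, the differences give:
  (-5)·a + 285·b = +1.5
  (-285)·a + 90·b = +0.4
Eliminate b (×90 and ×285, subtract): 80775·a = 21.00 → a = ∂h/∂x = +0.0002600
Back-substitute: b = ∂h/∂y = +0.005268.
|∇h| = √(0.0002600² + 0.005268²) = 0.005274
Seepage velocity v = K·i/n = 1.9 × 0.005274 / 0.33 = 0.03037 m/day.
t = 750 / 0.03037 = 2.47e+04 days = 67.6 years.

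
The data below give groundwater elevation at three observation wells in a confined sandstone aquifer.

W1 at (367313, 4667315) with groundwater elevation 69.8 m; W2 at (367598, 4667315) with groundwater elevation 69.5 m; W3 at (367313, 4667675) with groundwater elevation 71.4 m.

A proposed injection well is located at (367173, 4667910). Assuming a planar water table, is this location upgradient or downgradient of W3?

∂h/∂x = (69.5 − 69.8) / (367598 − 367313) = -0.001053
∂h/∂y = (71.4 − 69.8) / (4667675 − 4667315) = +0.004444
Head at (367173, 4667910) = 69.8 + (-0.001053)·(-140) + (+0.004444)·(595) = 72.59 m.
That is higher than the 71.4 m at W3, so the point is upgradient.

upgradient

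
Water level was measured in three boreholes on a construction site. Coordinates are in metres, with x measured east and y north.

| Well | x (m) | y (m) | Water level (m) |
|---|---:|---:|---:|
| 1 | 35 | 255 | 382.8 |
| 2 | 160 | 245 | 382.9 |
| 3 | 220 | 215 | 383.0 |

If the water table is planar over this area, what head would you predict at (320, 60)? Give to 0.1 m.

383.4 m

Differences from 1: to 2 (Δx, Δy, Δh) = (125, -10, +0.1); to 3 = (185, -40, +0.2).
Determinant of the coordinate differences = 125·(-40) − 185·(-10) = -3150.
∂h/∂x = [(+0.1)·(-40) − (+0.2)·(-10)] / -3150 = +0.0006349
∂h/∂y = [125·(+0.2) − 185·(+0.1)] / -3150 = -0.002063
h(320, 60) = 382.8 + (+0.0006349)·(285) + (-0.002063)·(-195) = 382.8 +0.181 +0.402 = 383.383 m.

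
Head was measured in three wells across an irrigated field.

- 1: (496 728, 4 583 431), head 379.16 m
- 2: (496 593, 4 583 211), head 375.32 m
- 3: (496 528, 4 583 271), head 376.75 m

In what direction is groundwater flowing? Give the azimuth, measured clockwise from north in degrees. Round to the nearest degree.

Taking 1 as reference: 2−1 = (-135, -220, -3.84); 3−1 = (-200, -160, -2.41).
Determinant of the coordinate differences = (-135)·(-160) − (-200)·(-220) = -22400.
∂h/∂x = [(-3.84)·(-160) − (-2.41)·(-220)] / -22400 = -0.003759
∂h/∂y = [(-135)·(-2.41) − (-200)·(-3.84)] / -22400 = +0.01976
Flow direction (−∇h) has components (+0.003759 E, -0.01976 N).
Azimuth = atan2(E, N) = atan2(+0.003759, -0.01976) = 169.2° ≈ 169°.

169°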